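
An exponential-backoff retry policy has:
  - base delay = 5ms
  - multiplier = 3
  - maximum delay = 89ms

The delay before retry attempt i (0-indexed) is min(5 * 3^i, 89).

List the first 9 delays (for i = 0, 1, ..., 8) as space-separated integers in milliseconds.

Computing each delay:
  i=0: min(5*3^0, 89) = 5
  i=1: min(5*3^1, 89) = 15
  i=2: min(5*3^2, 89) = 45
  i=3: min(5*3^3, 89) = 89
  i=4: min(5*3^4, 89) = 89
  i=5: min(5*3^5, 89) = 89
  i=6: min(5*3^6, 89) = 89
  i=7: min(5*3^7, 89) = 89
  i=8: min(5*3^8, 89) = 89

Answer: 5 15 45 89 89 89 89 89 89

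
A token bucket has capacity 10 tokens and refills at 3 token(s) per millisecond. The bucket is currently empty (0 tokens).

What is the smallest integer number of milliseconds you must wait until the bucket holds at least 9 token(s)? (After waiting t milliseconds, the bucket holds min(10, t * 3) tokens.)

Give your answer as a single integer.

Need t * 3 >= 9, so t >= 9/3.
Smallest integer t = ceil(9/3) = 3.

Answer: 3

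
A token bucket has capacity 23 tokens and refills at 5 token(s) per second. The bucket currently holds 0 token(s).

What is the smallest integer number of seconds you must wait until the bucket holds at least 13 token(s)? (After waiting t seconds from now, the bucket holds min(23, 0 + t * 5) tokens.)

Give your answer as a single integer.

Need 0 + t * 5 >= 13, so t >= 13/5.
Smallest integer t = ceil(13/5) = 3.

Answer: 3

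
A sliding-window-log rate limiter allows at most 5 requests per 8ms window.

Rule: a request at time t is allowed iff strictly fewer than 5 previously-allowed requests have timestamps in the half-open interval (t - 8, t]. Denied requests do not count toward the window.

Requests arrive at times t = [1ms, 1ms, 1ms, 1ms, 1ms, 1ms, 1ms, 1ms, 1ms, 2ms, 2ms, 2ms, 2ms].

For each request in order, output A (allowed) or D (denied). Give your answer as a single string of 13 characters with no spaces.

Answer: AAAAADDDDDDDD

Derivation:
Tracking allowed requests in the window:
  req#1 t=1ms: ALLOW
  req#2 t=1ms: ALLOW
  req#3 t=1ms: ALLOW
  req#4 t=1ms: ALLOW
  req#5 t=1ms: ALLOW
  req#6 t=1ms: DENY
  req#7 t=1ms: DENY
  req#8 t=1ms: DENY
  req#9 t=1ms: DENY
  req#10 t=2ms: DENY
  req#11 t=2ms: DENY
  req#12 t=2ms: DENY
  req#13 t=2ms: DENY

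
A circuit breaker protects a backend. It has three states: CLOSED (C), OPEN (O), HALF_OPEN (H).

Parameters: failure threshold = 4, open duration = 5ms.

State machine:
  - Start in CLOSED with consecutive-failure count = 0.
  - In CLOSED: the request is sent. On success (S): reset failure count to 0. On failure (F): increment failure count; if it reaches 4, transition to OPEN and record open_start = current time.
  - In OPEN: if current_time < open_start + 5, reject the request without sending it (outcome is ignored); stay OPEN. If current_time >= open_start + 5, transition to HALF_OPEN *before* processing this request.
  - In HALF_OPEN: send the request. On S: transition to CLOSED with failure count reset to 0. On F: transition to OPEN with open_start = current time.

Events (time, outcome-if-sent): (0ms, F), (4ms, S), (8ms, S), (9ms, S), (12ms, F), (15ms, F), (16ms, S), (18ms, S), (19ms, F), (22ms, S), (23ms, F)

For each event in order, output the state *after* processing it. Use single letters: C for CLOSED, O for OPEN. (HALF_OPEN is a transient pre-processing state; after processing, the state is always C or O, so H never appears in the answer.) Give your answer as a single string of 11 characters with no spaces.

State after each event:
  event#1 t=0ms outcome=F: state=CLOSED
  event#2 t=4ms outcome=S: state=CLOSED
  event#3 t=8ms outcome=S: state=CLOSED
  event#4 t=9ms outcome=S: state=CLOSED
  event#5 t=12ms outcome=F: state=CLOSED
  event#6 t=15ms outcome=F: state=CLOSED
  event#7 t=16ms outcome=S: state=CLOSED
  event#8 t=18ms outcome=S: state=CLOSED
  event#9 t=19ms outcome=F: state=CLOSED
  event#10 t=22ms outcome=S: state=CLOSED
  event#11 t=23ms outcome=F: state=CLOSED

Answer: CCCCCCCCCCC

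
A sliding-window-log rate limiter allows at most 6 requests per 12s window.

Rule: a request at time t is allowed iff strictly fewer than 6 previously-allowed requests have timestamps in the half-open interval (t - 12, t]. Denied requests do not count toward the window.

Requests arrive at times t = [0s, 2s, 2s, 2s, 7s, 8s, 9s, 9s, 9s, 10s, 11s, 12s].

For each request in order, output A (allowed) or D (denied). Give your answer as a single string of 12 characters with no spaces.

Tracking allowed requests in the window:
  req#1 t=0s: ALLOW
  req#2 t=2s: ALLOW
  req#3 t=2s: ALLOW
  req#4 t=2s: ALLOW
  req#5 t=7s: ALLOW
  req#6 t=8s: ALLOW
  req#7 t=9s: DENY
  req#8 t=9s: DENY
  req#9 t=9s: DENY
  req#10 t=10s: DENY
  req#11 t=11s: DENY
  req#12 t=12s: ALLOW

Answer: AAAAAADDDDDA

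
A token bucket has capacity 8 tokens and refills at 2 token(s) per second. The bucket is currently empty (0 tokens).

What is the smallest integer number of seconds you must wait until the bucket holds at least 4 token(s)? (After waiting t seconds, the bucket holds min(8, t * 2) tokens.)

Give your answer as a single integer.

Need t * 2 >= 4, so t >= 4/2.
Smallest integer t = ceil(4/2) = 2.

Answer: 2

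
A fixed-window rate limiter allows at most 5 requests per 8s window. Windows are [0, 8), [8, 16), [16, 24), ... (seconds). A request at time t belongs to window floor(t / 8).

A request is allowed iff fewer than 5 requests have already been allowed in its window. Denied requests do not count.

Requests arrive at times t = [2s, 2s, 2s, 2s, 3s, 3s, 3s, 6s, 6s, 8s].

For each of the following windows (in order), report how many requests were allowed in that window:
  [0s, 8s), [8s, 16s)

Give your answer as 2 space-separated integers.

Answer: 5 1

Derivation:
Processing requests:
  req#1 t=2s (window 0): ALLOW
  req#2 t=2s (window 0): ALLOW
  req#3 t=2s (window 0): ALLOW
  req#4 t=2s (window 0): ALLOW
  req#5 t=3s (window 0): ALLOW
  req#6 t=3s (window 0): DENY
  req#7 t=3s (window 0): DENY
  req#8 t=6s (window 0): DENY
  req#9 t=6s (window 0): DENY
  req#10 t=8s (window 1): ALLOW

Allowed counts by window: 5 1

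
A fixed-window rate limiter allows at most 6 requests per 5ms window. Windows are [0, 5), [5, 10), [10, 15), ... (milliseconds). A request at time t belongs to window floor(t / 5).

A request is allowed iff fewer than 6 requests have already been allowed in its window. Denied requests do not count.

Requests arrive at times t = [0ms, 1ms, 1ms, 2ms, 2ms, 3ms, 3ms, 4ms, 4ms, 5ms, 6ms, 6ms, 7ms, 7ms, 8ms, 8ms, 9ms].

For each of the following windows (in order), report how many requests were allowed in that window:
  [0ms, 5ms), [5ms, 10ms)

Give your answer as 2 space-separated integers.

Processing requests:
  req#1 t=0ms (window 0): ALLOW
  req#2 t=1ms (window 0): ALLOW
  req#3 t=1ms (window 0): ALLOW
  req#4 t=2ms (window 0): ALLOW
  req#5 t=2ms (window 0): ALLOW
  req#6 t=3ms (window 0): ALLOW
  req#7 t=3ms (window 0): DENY
  req#8 t=4ms (window 0): DENY
  req#9 t=4ms (window 0): DENY
  req#10 t=5ms (window 1): ALLOW
  req#11 t=6ms (window 1): ALLOW
  req#12 t=6ms (window 1): ALLOW
  req#13 t=7ms (window 1): ALLOW
  req#14 t=7ms (window 1): ALLOW
  req#15 t=8ms (window 1): ALLOW
  req#16 t=8ms (window 1): DENY
  req#17 t=9ms (window 1): DENY

Allowed counts by window: 6 6

Answer: 6 6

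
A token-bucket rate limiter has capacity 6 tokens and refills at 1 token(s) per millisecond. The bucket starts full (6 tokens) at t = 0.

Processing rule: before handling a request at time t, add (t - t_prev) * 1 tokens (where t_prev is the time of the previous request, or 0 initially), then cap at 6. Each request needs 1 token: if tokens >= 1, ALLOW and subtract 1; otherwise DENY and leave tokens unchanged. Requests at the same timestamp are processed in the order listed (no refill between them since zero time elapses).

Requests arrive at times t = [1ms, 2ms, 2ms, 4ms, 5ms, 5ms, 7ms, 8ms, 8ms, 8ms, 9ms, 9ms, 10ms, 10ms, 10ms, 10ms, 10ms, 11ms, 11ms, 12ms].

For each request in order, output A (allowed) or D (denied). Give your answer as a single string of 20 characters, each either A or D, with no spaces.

Answer: AAAAAAAAAAAAAAADDADA

Derivation:
Simulating step by step:
  req#1 t=1ms: ALLOW
  req#2 t=2ms: ALLOW
  req#3 t=2ms: ALLOW
  req#4 t=4ms: ALLOW
  req#5 t=5ms: ALLOW
  req#6 t=5ms: ALLOW
  req#7 t=7ms: ALLOW
  req#8 t=8ms: ALLOW
  req#9 t=8ms: ALLOW
  req#10 t=8ms: ALLOW
  req#11 t=9ms: ALLOW
  req#12 t=9ms: ALLOW
  req#13 t=10ms: ALLOW
  req#14 t=10ms: ALLOW
  req#15 t=10ms: ALLOW
  req#16 t=10ms: DENY
  req#17 t=10ms: DENY
  req#18 t=11ms: ALLOW
  req#19 t=11ms: DENY
  req#20 t=12ms: ALLOW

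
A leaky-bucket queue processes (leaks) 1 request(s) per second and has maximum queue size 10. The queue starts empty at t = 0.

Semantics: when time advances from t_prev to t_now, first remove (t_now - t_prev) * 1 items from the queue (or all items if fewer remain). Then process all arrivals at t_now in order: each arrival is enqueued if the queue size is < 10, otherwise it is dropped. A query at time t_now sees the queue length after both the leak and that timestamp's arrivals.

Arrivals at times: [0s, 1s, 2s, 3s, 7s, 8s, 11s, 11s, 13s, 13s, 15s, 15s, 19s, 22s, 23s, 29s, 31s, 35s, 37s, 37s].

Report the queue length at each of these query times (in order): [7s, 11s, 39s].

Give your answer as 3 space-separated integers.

Answer: 1 2 0

Derivation:
Queue lengths at query times:
  query t=7s: backlog = 1
  query t=11s: backlog = 2
  query t=39s: backlog = 0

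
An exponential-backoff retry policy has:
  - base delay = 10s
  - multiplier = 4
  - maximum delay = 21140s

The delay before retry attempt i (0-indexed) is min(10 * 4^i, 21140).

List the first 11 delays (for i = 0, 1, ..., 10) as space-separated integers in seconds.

Computing each delay:
  i=0: min(10*4^0, 21140) = 10
  i=1: min(10*4^1, 21140) = 40
  i=2: min(10*4^2, 21140) = 160
  i=3: min(10*4^3, 21140) = 640
  i=4: min(10*4^4, 21140) = 2560
  i=5: min(10*4^5, 21140) = 10240
  i=6: min(10*4^6, 21140) = 21140
  i=7: min(10*4^7, 21140) = 21140
  i=8: min(10*4^8, 21140) = 21140
  i=9: min(10*4^9, 21140) = 21140
  i=10: min(10*4^10, 21140) = 21140

Answer: 10 40 160 640 2560 10240 21140 21140 21140 21140 21140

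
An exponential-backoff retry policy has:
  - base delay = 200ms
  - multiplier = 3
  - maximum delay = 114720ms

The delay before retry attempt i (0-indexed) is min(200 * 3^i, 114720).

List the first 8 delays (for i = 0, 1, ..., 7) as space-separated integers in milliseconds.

Answer: 200 600 1800 5400 16200 48600 114720 114720

Derivation:
Computing each delay:
  i=0: min(200*3^0, 114720) = 200
  i=1: min(200*3^1, 114720) = 600
  i=2: min(200*3^2, 114720) = 1800
  i=3: min(200*3^3, 114720) = 5400
  i=4: min(200*3^4, 114720) = 16200
  i=5: min(200*3^5, 114720) = 48600
  i=6: min(200*3^6, 114720) = 114720
  i=7: min(200*3^7, 114720) = 114720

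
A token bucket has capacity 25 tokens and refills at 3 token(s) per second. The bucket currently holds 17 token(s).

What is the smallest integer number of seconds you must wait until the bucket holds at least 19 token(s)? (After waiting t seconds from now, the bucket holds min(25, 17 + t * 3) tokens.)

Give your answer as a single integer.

Answer: 1

Derivation:
Need 17 + t * 3 >= 19, so t >= 2/3.
Smallest integer t = ceil(2/3) = 1.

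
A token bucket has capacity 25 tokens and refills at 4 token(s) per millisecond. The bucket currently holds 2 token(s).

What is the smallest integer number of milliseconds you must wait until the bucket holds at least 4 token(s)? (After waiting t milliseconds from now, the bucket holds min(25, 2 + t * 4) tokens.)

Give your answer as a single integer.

Need 2 + t * 4 >= 4, so t >= 2/4.
Smallest integer t = ceil(2/4) = 1.

Answer: 1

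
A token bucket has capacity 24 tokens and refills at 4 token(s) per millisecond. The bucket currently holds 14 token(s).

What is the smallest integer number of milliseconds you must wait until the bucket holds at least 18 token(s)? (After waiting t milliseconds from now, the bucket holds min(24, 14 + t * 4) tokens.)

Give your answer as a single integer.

Answer: 1

Derivation:
Need 14 + t * 4 >= 18, so t >= 4/4.
Smallest integer t = ceil(4/4) = 1.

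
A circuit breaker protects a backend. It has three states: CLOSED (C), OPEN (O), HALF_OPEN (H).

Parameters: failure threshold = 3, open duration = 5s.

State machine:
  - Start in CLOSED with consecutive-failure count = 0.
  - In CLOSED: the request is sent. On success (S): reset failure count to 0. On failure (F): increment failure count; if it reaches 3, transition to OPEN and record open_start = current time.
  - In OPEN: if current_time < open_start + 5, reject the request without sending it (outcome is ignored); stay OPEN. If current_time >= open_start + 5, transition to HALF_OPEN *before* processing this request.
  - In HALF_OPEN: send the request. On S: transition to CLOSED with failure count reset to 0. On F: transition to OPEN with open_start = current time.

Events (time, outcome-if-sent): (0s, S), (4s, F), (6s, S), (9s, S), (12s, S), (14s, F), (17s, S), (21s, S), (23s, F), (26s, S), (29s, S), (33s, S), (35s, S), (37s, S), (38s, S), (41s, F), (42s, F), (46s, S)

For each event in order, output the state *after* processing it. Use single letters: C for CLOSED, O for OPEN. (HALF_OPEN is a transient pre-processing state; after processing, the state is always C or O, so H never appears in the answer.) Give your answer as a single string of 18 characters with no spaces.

State after each event:
  event#1 t=0s outcome=S: state=CLOSED
  event#2 t=4s outcome=F: state=CLOSED
  event#3 t=6s outcome=S: state=CLOSED
  event#4 t=9s outcome=S: state=CLOSED
  event#5 t=12s outcome=S: state=CLOSED
  event#6 t=14s outcome=F: state=CLOSED
  event#7 t=17s outcome=S: state=CLOSED
  event#8 t=21s outcome=S: state=CLOSED
  event#9 t=23s outcome=F: state=CLOSED
  event#10 t=26s outcome=S: state=CLOSED
  event#11 t=29s outcome=S: state=CLOSED
  event#12 t=33s outcome=S: state=CLOSED
  event#13 t=35s outcome=S: state=CLOSED
  event#14 t=37s outcome=S: state=CLOSED
  event#15 t=38s outcome=S: state=CLOSED
  event#16 t=41s outcome=F: state=CLOSED
  event#17 t=42s outcome=F: state=CLOSED
  event#18 t=46s outcome=S: state=CLOSED

Answer: CCCCCCCCCCCCCCCCCC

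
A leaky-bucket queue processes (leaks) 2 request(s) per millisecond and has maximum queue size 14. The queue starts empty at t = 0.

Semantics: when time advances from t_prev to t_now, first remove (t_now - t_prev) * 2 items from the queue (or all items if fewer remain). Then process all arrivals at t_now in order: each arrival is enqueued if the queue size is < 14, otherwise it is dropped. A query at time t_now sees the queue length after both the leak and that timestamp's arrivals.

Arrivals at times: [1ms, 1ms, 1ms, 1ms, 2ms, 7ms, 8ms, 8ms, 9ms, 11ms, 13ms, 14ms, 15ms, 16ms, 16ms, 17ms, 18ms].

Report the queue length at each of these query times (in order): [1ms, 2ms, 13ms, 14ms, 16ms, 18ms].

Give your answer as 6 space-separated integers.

Answer: 4 3 1 1 2 1

Derivation:
Queue lengths at query times:
  query t=1ms: backlog = 4
  query t=2ms: backlog = 3
  query t=13ms: backlog = 1
  query t=14ms: backlog = 1
  query t=16ms: backlog = 2
  query t=18ms: backlog = 1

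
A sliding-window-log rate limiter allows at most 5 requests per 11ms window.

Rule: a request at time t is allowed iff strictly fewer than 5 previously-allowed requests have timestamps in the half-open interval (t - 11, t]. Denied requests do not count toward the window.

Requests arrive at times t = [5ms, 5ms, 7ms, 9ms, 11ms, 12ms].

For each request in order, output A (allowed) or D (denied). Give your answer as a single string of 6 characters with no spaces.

Tracking allowed requests in the window:
  req#1 t=5ms: ALLOW
  req#2 t=5ms: ALLOW
  req#3 t=7ms: ALLOW
  req#4 t=9ms: ALLOW
  req#5 t=11ms: ALLOW
  req#6 t=12ms: DENY

Answer: AAAAAD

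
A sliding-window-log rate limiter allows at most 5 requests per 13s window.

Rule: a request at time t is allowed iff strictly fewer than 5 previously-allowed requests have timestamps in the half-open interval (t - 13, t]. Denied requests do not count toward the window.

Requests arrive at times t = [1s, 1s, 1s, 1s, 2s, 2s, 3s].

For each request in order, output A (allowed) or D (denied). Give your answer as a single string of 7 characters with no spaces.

Tracking allowed requests in the window:
  req#1 t=1s: ALLOW
  req#2 t=1s: ALLOW
  req#3 t=1s: ALLOW
  req#4 t=1s: ALLOW
  req#5 t=2s: ALLOW
  req#6 t=2s: DENY
  req#7 t=3s: DENY

Answer: AAAAADD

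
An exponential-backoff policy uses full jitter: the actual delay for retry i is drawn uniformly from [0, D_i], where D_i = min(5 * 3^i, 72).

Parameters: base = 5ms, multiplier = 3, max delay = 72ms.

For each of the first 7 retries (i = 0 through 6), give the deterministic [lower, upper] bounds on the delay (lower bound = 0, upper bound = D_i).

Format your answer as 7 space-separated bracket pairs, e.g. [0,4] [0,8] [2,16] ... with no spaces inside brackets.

Computing bounds per retry:
  i=0: D_i=min(5*3^0,72)=5, bounds=[0,5]
  i=1: D_i=min(5*3^1,72)=15, bounds=[0,15]
  i=2: D_i=min(5*3^2,72)=45, bounds=[0,45]
  i=3: D_i=min(5*3^3,72)=72, bounds=[0,72]
  i=4: D_i=min(5*3^4,72)=72, bounds=[0,72]
  i=5: D_i=min(5*3^5,72)=72, bounds=[0,72]
  i=6: D_i=min(5*3^6,72)=72, bounds=[0,72]

Answer: [0,5] [0,15] [0,45] [0,72] [0,72] [0,72] [0,72]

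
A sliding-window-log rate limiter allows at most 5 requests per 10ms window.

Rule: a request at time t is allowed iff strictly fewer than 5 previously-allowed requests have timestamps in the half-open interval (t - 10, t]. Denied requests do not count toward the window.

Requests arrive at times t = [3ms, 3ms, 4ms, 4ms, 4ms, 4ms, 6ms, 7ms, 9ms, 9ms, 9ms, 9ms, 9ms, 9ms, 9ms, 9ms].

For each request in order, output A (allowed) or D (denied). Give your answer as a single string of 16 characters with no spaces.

Answer: AAAAADDDDDDDDDDD

Derivation:
Tracking allowed requests in the window:
  req#1 t=3ms: ALLOW
  req#2 t=3ms: ALLOW
  req#3 t=4ms: ALLOW
  req#4 t=4ms: ALLOW
  req#5 t=4ms: ALLOW
  req#6 t=4ms: DENY
  req#7 t=6ms: DENY
  req#8 t=7ms: DENY
  req#9 t=9ms: DENY
  req#10 t=9ms: DENY
  req#11 t=9ms: DENY
  req#12 t=9ms: DENY
  req#13 t=9ms: DENY
  req#14 t=9ms: DENY
  req#15 t=9ms: DENY
  req#16 t=9ms: DENY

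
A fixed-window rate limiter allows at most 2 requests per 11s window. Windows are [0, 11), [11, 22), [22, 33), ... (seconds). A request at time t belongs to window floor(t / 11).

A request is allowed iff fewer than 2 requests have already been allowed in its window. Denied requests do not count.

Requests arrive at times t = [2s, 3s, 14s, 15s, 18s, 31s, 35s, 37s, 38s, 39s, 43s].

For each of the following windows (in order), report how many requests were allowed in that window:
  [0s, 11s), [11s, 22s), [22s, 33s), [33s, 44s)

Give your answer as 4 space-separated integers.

Answer: 2 2 1 2

Derivation:
Processing requests:
  req#1 t=2s (window 0): ALLOW
  req#2 t=3s (window 0): ALLOW
  req#3 t=14s (window 1): ALLOW
  req#4 t=15s (window 1): ALLOW
  req#5 t=18s (window 1): DENY
  req#6 t=31s (window 2): ALLOW
  req#7 t=35s (window 3): ALLOW
  req#8 t=37s (window 3): ALLOW
  req#9 t=38s (window 3): DENY
  req#10 t=39s (window 3): DENY
  req#11 t=43s (window 3): DENY

Allowed counts by window: 2 2 1 2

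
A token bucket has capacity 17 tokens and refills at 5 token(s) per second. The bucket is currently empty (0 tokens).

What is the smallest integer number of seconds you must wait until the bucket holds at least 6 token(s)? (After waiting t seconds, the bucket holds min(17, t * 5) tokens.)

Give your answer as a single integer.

Answer: 2

Derivation:
Need t * 5 >= 6, so t >= 6/5.
Smallest integer t = ceil(6/5) = 2.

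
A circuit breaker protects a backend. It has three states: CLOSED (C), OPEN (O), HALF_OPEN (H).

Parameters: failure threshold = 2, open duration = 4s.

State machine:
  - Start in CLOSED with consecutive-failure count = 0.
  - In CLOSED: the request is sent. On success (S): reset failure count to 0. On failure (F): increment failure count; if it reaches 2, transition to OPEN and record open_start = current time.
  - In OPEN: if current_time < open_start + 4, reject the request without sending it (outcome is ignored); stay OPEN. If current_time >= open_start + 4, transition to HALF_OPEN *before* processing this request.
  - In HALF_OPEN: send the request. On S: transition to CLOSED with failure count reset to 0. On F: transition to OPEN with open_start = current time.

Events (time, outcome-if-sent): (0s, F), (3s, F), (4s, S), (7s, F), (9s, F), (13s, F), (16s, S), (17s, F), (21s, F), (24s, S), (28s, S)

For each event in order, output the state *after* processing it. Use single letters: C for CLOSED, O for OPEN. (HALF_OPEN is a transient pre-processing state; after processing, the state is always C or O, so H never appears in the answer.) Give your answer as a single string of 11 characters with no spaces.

Answer: COOOOOOOOOC

Derivation:
State after each event:
  event#1 t=0s outcome=F: state=CLOSED
  event#2 t=3s outcome=F: state=OPEN
  event#3 t=4s outcome=S: state=OPEN
  event#4 t=7s outcome=F: state=OPEN
  event#5 t=9s outcome=F: state=OPEN
  event#6 t=13s outcome=F: state=OPEN
  event#7 t=16s outcome=S: state=OPEN
  event#8 t=17s outcome=F: state=OPEN
  event#9 t=21s outcome=F: state=OPEN
  event#10 t=24s outcome=S: state=OPEN
  event#11 t=28s outcome=S: state=CLOSED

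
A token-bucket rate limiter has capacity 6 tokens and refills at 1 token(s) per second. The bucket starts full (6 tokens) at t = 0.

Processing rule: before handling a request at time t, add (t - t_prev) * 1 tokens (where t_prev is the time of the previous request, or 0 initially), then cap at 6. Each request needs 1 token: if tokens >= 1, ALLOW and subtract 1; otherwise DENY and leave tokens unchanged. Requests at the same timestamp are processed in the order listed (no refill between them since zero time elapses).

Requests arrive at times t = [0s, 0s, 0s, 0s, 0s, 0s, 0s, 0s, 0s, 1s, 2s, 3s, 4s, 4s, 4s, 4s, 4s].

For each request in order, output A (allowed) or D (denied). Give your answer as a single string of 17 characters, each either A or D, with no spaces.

Simulating step by step:
  req#1 t=0s: ALLOW
  req#2 t=0s: ALLOW
  req#3 t=0s: ALLOW
  req#4 t=0s: ALLOW
  req#5 t=0s: ALLOW
  req#6 t=0s: ALLOW
  req#7 t=0s: DENY
  req#8 t=0s: DENY
  req#9 t=0s: DENY
  req#10 t=1s: ALLOW
  req#11 t=2s: ALLOW
  req#12 t=3s: ALLOW
  req#13 t=4s: ALLOW
  req#14 t=4s: DENY
  req#15 t=4s: DENY
  req#16 t=4s: DENY
  req#17 t=4s: DENY

Answer: AAAAAADDDAAAADDDD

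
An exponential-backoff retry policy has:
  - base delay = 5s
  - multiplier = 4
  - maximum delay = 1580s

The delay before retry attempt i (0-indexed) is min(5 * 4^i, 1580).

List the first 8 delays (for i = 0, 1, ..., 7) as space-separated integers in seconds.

Answer: 5 20 80 320 1280 1580 1580 1580

Derivation:
Computing each delay:
  i=0: min(5*4^0, 1580) = 5
  i=1: min(5*4^1, 1580) = 20
  i=2: min(5*4^2, 1580) = 80
  i=3: min(5*4^3, 1580) = 320
  i=4: min(5*4^4, 1580) = 1280
  i=5: min(5*4^5, 1580) = 1580
  i=6: min(5*4^6, 1580) = 1580
  i=7: min(5*4^7, 1580) = 1580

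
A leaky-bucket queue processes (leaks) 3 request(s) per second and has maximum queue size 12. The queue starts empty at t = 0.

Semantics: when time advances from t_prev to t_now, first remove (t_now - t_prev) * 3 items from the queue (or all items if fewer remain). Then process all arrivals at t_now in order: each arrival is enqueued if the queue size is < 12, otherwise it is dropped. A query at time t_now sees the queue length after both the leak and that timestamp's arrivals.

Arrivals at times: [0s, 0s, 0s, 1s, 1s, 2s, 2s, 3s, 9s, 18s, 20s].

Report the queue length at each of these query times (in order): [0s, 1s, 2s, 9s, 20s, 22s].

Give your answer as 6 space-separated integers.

Answer: 3 2 2 1 1 0

Derivation:
Queue lengths at query times:
  query t=0s: backlog = 3
  query t=1s: backlog = 2
  query t=2s: backlog = 2
  query t=9s: backlog = 1
  query t=20s: backlog = 1
  query t=22s: backlog = 0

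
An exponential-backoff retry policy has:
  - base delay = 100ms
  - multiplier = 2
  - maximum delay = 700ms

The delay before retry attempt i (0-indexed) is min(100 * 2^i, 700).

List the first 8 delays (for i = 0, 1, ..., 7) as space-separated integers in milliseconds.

Answer: 100 200 400 700 700 700 700 700

Derivation:
Computing each delay:
  i=0: min(100*2^0, 700) = 100
  i=1: min(100*2^1, 700) = 200
  i=2: min(100*2^2, 700) = 400
  i=3: min(100*2^3, 700) = 700
  i=4: min(100*2^4, 700) = 700
  i=5: min(100*2^5, 700) = 700
  i=6: min(100*2^6, 700) = 700
  i=7: min(100*2^7, 700) = 700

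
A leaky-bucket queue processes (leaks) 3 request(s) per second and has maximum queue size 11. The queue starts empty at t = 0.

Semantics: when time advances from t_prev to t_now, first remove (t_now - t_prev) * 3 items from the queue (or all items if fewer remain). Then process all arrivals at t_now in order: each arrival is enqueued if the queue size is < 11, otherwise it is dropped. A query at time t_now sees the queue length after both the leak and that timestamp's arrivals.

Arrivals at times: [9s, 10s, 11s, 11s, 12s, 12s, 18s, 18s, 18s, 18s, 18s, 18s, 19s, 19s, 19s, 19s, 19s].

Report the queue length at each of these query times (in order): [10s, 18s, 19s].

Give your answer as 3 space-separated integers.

Queue lengths at query times:
  query t=10s: backlog = 1
  query t=18s: backlog = 6
  query t=19s: backlog = 8

Answer: 1 6 8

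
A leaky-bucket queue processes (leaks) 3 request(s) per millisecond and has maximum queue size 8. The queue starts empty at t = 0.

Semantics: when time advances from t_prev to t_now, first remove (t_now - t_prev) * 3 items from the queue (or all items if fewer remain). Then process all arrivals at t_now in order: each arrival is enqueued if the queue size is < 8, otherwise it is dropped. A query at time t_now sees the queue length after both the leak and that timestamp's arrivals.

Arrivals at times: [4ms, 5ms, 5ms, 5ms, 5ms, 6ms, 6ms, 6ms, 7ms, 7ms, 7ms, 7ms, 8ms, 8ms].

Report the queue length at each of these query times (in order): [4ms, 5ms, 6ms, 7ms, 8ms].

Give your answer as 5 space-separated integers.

Answer: 1 4 4 5 4

Derivation:
Queue lengths at query times:
  query t=4ms: backlog = 1
  query t=5ms: backlog = 4
  query t=6ms: backlog = 4
  query t=7ms: backlog = 5
  query t=8ms: backlog = 4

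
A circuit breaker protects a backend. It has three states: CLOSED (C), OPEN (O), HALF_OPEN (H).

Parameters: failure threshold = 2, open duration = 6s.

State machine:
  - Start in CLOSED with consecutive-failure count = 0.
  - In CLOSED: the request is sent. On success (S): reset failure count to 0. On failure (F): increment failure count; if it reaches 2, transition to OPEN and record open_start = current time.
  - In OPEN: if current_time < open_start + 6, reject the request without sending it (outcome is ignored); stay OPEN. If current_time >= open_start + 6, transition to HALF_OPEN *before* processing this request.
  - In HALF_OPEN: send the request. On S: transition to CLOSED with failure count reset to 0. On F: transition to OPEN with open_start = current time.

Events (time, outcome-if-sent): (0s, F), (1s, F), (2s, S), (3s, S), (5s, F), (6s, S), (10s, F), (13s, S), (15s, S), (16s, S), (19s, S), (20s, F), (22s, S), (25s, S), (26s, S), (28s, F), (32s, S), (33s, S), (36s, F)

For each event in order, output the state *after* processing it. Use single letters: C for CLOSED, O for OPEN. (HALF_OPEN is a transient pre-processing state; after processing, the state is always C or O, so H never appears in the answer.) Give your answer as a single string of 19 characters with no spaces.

State after each event:
  event#1 t=0s outcome=F: state=CLOSED
  event#2 t=1s outcome=F: state=OPEN
  event#3 t=2s outcome=S: state=OPEN
  event#4 t=3s outcome=S: state=OPEN
  event#5 t=5s outcome=F: state=OPEN
  event#6 t=6s outcome=S: state=OPEN
  event#7 t=10s outcome=F: state=OPEN
  event#8 t=13s outcome=S: state=OPEN
  event#9 t=15s outcome=S: state=OPEN
  event#10 t=16s outcome=S: state=CLOSED
  event#11 t=19s outcome=S: state=CLOSED
  event#12 t=20s outcome=F: state=CLOSED
  event#13 t=22s outcome=S: state=CLOSED
  event#14 t=25s outcome=S: state=CLOSED
  event#15 t=26s outcome=S: state=CLOSED
  event#16 t=28s outcome=F: state=CLOSED
  event#17 t=32s outcome=S: state=CLOSED
  event#18 t=33s outcome=S: state=CLOSED
  event#19 t=36s outcome=F: state=CLOSED

Answer: COOOOOOOOCCCCCCCCCC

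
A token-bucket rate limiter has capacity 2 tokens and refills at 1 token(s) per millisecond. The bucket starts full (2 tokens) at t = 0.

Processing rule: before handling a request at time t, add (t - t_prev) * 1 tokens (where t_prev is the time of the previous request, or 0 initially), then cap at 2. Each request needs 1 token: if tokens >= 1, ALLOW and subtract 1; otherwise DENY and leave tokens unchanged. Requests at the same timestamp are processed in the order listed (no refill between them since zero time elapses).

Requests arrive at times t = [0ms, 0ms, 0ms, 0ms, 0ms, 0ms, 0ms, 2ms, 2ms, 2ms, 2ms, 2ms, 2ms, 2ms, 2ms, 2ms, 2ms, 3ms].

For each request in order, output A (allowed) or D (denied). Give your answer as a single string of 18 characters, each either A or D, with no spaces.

Simulating step by step:
  req#1 t=0ms: ALLOW
  req#2 t=0ms: ALLOW
  req#3 t=0ms: DENY
  req#4 t=0ms: DENY
  req#5 t=0ms: DENY
  req#6 t=0ms: DENY
  req#7 t=0ms: DENY
  req#8 t=2ms: ALLOW
  req#9 t=2ms: ALLOW
  req#10 t=2ms: DENY
  req#11 t=2ms: DENY
  req#12 t=2ms: DENY
  req#13 t=2ms: DENY
  req#14 t=2ms: DENY
  req#15 t=2ms: DENY
  req#16 t=2ms: DENY
  req#17 t=2ms: DENY
  req#18 t=3ms: ALLOW

Answer: AADDDDDAADDDDDDDDA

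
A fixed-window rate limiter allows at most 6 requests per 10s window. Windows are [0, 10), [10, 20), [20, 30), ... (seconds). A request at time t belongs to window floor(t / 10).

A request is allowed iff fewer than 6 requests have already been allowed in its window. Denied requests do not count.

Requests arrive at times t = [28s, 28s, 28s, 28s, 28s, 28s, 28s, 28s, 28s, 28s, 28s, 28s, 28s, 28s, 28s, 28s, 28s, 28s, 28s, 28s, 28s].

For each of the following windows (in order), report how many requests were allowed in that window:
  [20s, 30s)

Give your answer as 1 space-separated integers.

Processing requests:
  req#1 t=28s (window 2): ALLOW
  req#2 t=28s (window 2): ALLOW
  req#3 t=28s (window 2): ALLOW
  req#4 t=28s (window 2): ALLOW
  req#5 t=28s (window 2): ALLOW
  req#6 t=28s (window 2): ALLOW
  req#7 t=28s (window 2): DENY
  req#8 t=28s (window 2): DENY
  req#9 t=28s (window 2): DENY
  req#10 t=28s (window 2): DENY
  req#11 t=28s (window 2): DENY
  req#12 t=28s (window 2): DENY
  req#13 t=28s (window 2): DENY
  req#14 t=28s (window 2): DENY
  req#15 t=28s (window 2): DENY
  req#16 t=28s (window 2): DENY
  req#17 t=28s (window 2): DENY
  req#18 t=28s (window 2): DENY
  req#19 t=28s (window 2): DENY
  req#20 t=28s (window 2): DENY
  req#21 t=28s (window 2): DENY

Allowed counts by window: 6

Answer: 6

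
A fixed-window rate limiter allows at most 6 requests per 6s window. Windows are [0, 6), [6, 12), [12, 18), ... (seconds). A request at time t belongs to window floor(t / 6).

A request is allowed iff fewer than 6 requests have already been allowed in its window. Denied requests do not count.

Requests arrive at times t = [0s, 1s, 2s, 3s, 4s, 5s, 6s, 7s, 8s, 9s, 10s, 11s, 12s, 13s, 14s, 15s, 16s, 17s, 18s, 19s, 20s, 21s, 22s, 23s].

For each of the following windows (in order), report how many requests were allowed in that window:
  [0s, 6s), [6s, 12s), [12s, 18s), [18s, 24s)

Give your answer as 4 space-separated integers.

Processing requests:
  req#1 t=0s (window 0): ALLOW
  req#2 t=1s (window 0): ALLOW
  req#3 t=2s (window 0): ALLOW
  req#4 t=3s (window 0): ALLOW
  req#5 t=4s (window 0): ALLOW
  req#6 t=5s (window 0): ALLOW
  req#7 t=6s (window 1): ALLOW
  req#8 t=7s (window 1): ALLOW
  req#9 t=8s (window 1): ALLOW
  req#10 t=9s (window 1): ALLOW
  req#11 t=10s (window 1): ALLOW
  req#12 t=11s (window 1): ALLOW
  req#13 t=12s (window 2): ALLOW
  req#14 t=13s (window 2): ALLOW
  req#15 t=14s (window 2): ALLOW
  req#16 t=15s (window 2): ALLOW
  req#17 t=16s (window 2): ALLOW
  req#18 t=17s (window 2): ALLOW
  req#19 t=18s (window 3): ALLOW
  req#20 t=19s (window 3): ALLOW
  req#21 t=20s (window 3): ALLOW
  req#22 t=21s (window 3): ALLOW
  req#23 t=22s (window 3): ALLOW
  req#24 t=23s (window 3): ALLOW

Allowed counts by window: 6 6 6 6

Answer: 6 6 6 6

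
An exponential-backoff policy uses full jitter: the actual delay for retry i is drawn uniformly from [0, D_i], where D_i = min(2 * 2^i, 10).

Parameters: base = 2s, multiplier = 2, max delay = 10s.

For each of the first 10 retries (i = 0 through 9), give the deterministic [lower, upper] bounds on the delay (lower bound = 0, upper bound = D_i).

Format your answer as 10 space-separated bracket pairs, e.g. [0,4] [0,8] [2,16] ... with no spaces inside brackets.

Answer: [0,2] [0,4] [0,8] [0,10] [0,10] [0,10] [0,10] [0,10] [0,10] [0,10]

Derivation:
Computing bounds per retry:
  i=0: D_i=min(2*2^0,10)=2, bounds=[0,2]
  i=1: D_i=min(2*2^1,10)=4, bounds=[0,4]
  i=2: D_i=min(2*2^2,10)=8, bounds=[0,8]
  i=3: D_i=min(2*2^3,10)=10, bounds=[0,10]
  i=4: D_i=min(2*2^4,10)=10, bounds=[0,10]
  i=5: D_i=min(2*2^5,10)=10, bounds=[0,10]
  i=6: D_i=min(2*2^6,10)=10, bounds=[0,10]
  i=7: D_i=min(2*2^7,10)=10, bounds=[0,10]
  i=8: D_i=min(2*2^8,10)=10, bounds=[0,10]
  i=9: D_i=min(2*2^9,10)=10, bounds=[0,10]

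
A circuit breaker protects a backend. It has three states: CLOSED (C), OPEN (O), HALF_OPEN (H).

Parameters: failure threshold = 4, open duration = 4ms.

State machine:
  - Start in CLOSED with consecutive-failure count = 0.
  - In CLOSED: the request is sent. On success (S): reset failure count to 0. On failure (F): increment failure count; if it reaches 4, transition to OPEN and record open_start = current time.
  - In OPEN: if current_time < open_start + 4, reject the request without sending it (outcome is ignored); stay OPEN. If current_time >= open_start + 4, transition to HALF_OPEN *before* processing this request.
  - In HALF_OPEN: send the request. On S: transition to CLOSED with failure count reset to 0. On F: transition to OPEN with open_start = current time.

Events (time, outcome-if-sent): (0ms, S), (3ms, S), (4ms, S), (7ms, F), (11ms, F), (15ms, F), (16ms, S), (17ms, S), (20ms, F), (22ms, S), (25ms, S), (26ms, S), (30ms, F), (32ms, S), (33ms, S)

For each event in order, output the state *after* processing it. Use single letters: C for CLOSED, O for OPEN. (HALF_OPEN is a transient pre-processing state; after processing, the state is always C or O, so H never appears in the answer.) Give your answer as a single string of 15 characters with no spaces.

State after each event:
  event#1 t=0ms outcome=S: state=CLOSED
  event#2 t=3ms outcome=S: state=CLOSED
  event#3 t=4ms outcome=S: state=CLOSED
  event#4 t=7ms outcome=F: state=CLOSED
  event#5 t=11ms outcome=F: state=CLOSED
  event#6 t=15ms outcome=F: state=CLOSED
  event#7 t=16ms outcome=S: state=CLOSED
  event#8 t=17ms outcome=S: state=CLOSED
  event#9 t=20ms outcome=F: state=CLOSED
  event#10 t=22ms outcome=S: state=CLOSED
  event#11 t=25ms outcome=S: state=CLOSED
  event#12 t=26ms outcome=S: state=CLOSED
  event#13 t=30ms outcome=F: state=CLOSED
  event#14 t=32ms outcome=S: state=CLOSED
  event#15 t=33ms outcome=S: state=CLOSED

Answer: CCCCCCCCCCCCCCC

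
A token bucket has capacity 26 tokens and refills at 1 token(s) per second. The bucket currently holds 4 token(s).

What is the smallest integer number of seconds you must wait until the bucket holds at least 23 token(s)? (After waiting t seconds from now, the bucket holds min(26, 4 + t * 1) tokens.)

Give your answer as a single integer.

Answer: 19

Derivation:
Need 4 + t * 1 >= 23, so t >= 19/1.
Smallest integer t = ceil(19/1) = 19.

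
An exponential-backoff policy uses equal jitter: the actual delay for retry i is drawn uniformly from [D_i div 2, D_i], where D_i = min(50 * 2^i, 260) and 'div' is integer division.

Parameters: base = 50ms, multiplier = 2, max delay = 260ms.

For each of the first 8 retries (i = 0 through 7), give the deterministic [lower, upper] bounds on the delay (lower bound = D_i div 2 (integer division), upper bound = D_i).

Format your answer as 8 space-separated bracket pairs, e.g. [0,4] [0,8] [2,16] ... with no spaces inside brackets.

Answer: [25,50] [50,100] [100,200] [130,260] [130,260] [130,260] [130,260] [130,260]

Derivation:
Computing bounds per retry:
  i=0: D_i=min(50*2^0,260)=50, bounds=[25,50]
  i=1: D_i=min(50*2^1,260)=100, bounds=[50,100]
  i=2: D_i=min(50*2^2,260)=200, bounds=[100,200]
  i=3: D_i=min(50*2^3,260)=260, bounds=[130,260]
  i=4: D_i=min(50*2^4,260)=260, bounds=[130,260]
  i=5: D_i=min(50*2^5,260)=260, bounds=[130,260]
  i=6: D_i=min(50*2^6,260)=260, bounds=[130,260]
  i=7: D_i=min(50*2^7,260)=260, bounds=[130,260]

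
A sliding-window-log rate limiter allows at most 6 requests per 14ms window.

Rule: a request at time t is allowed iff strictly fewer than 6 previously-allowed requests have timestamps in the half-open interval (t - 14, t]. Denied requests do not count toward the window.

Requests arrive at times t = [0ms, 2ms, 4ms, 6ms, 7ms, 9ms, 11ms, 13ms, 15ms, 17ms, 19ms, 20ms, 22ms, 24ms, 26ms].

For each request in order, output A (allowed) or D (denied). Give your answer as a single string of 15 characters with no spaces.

Tracking allowed requests in the window:
  req#1 t=0ms: ALLOW
  req#2 t=2ms: ALLOW
  req#3 t=4ms: ALLOW
  req#4 t=6ms: ALLOW
  req#5 t=7ms: ALLOW
  req#6 t=9ms: ALLOW
  req#7 t=11ms: DENY
  req#8 t=13ms: DENY
  req#9 t=15ms: ALLOW
  req#10 t=17ms: ALLOW
  req#11 t=19ms: ALLOW
  req#12 t=20ms: ALLOW
  req#13 t=22ms: ALLOW
  req#14 t=24ms: ALLOW
  req#15 t=26ms: DENY

Answer: AAAAAADDAAAAAAD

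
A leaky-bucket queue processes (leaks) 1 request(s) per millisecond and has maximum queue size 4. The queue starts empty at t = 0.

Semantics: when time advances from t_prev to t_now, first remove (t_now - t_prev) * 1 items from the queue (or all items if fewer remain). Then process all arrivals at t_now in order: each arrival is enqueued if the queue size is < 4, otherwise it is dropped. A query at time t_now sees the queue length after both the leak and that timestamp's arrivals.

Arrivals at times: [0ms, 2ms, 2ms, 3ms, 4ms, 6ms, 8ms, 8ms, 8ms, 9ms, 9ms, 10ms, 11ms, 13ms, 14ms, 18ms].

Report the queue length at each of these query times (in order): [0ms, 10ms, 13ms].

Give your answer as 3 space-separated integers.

Queue lengths at query times:
  query t=0ms: backlog = 1
  query t=10ms: backlog = 4
  query t=13ms: backlog = 3

Answer: 1 4 3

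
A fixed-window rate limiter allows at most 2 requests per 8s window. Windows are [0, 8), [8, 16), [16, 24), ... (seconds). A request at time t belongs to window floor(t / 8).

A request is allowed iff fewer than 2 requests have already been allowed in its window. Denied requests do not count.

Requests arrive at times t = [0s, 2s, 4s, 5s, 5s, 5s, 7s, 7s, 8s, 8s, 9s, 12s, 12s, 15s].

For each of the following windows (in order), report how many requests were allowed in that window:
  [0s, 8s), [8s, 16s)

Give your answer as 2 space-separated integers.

Processing requests:
  req#1 t=0s (window 0): ALLOW
  req#2 t=2s (window 0): ALLOW
  req#3 t=4s (window 0): DENY
  req#4 t=5s (window 0): DENY
  req#5 t=5s (window 0): DENY
  req#6 t=5s (window 0): DENY
  req#7 t=7s (window 0): DENY
  req#8 t=7s (window 0): DENY
  req#9 t=8s (window 1): ALLOW
  req#10 t=8s (window 1): ALLOW
  req#11 t=9s (window 1): DENY
  req#12 t=12s (window 1): DENY
  req#13 t=12s (window 1): DENY
  req#14 t=15s (window 1): DENY

Allowed counts by window: 2 2

Answer: 2 2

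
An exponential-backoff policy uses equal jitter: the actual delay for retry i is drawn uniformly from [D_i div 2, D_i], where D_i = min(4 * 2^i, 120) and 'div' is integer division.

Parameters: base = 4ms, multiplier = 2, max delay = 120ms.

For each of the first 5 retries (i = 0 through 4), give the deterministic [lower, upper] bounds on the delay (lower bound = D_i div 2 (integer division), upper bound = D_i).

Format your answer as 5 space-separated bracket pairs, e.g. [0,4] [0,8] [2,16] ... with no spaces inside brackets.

Computing bounds per retry:
  i=0: D_i=min(4*2^0,120)=4, bounds=[2,4]
  i=1: D_i=min(4*2^1,120)=8, bounds=[4,8]
  i=2: D_i=min(4*2^2,120)=16, bounds=[8,16]
  i=3: D_i=min(4*2^3,120)=32, bounds=[16,32]
  i=4: D_i=min(4*2^4,120)=64, bounds=[32,64]

Answer: [2,4] [4,8] [8,16] [16,32] [32,64]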